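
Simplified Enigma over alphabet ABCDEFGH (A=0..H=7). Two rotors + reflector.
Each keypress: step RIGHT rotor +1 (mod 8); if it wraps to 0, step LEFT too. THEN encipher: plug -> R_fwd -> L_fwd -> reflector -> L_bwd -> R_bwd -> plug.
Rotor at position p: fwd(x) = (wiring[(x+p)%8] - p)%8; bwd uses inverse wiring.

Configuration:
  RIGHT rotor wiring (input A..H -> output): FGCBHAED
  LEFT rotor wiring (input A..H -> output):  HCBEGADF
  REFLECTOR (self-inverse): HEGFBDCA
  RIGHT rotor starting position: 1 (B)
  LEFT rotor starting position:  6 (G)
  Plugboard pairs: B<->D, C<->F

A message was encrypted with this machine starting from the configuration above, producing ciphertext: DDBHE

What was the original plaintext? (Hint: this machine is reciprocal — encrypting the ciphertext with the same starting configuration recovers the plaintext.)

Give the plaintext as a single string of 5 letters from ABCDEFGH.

Answer: FEHAB

Derivation:
Char 1 ('D'): step: R->2, L=6; D->plug->B->R->H->L->C->refl->G->L'->F->R'->C->plug->F
Char 2 ('D'): step: R->3, L=6; D->plug->B->R->E->L->D->refl->F->L'->A->R'->E->plug->E
Char 3 ('B'): step: R->4, L=6; B->plug->D->R->H->L->C->refl->G->L'->F->R'->H->plug->H
Char 4 ('H'): step: R->5, L=6; H->plug->H->R->C->L->B->refl->E->L'->D->R'->A->plug->A
Char 5 ('E'): step: R->6, L=6; E->plug->E->R->E->L->D->refl->F->L'->A->R'->D->plug->B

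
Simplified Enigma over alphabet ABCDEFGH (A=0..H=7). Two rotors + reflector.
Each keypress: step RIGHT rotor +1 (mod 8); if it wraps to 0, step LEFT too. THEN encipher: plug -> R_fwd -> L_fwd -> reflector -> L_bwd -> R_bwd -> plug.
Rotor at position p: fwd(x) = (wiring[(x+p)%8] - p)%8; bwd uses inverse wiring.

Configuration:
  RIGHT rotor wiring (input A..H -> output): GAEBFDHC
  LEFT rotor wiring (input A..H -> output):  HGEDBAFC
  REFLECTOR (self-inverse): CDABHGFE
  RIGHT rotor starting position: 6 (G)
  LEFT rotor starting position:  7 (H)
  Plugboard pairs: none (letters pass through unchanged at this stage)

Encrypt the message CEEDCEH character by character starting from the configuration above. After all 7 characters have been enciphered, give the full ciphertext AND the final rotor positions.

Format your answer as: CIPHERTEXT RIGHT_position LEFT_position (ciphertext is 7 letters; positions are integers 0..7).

Answer: DGCHBGB 5 0

Derivation:
Char 1 ('C'): step: R->7, L=7; C->plug->C->R->B->L->A->refl->C->L'->F->R'->D->plug->D
Char 2 ('E'): step: R->0, L->0 (L advanced); E->plug->E->R->F->L->A->refl->C->L'->H->R'->G->plug->G
Char 3 ('E'): step: R->1, L=0; E->plug->E->R->C->L->E->refl->H->L'->A->R'->C->plug->C
Char 4 ('D'): step: R->2, L=0; D->plug->D->R->B->L->G->refl->F->L'->G->R'->H->plug->H
Char 5 ('C'): step: R->3, L=0; C->plug->C->R->A->L->H->refl->E->L'->C->R'->B->plug->B
Char 6 ('E'): step: R->4, L=0; E->plug->E->R->C->L->E->refl->H->L'->A->R'->G->plug->G
Char 7 ('H'): step: R->5, L=0; H->plug->H->R->A->L->H->refl->E->L'->C->R'->B->plug->B
Final: ciphertext=DGCHBGB, RIGHT=5, LEFT=0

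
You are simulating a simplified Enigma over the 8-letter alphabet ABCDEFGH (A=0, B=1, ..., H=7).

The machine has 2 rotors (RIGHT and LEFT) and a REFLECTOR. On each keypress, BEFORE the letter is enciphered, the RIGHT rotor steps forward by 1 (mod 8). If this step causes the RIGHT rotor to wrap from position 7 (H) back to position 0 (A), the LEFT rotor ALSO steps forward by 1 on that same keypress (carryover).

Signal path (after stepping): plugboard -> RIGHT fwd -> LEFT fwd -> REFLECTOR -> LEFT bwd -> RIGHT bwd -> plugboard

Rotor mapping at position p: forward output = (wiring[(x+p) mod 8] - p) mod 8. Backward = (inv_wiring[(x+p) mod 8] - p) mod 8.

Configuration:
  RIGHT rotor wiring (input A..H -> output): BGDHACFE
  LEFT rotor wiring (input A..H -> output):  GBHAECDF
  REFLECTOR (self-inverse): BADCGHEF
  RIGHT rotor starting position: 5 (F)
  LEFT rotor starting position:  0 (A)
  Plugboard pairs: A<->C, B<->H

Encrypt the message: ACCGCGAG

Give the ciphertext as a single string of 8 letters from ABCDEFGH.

Answer: FBHCAHHA

Derivation:
Char 1 ('A'): step: R->6, L=0; A->plug->C->R->D->L->A->refl->B->L'->B->R'->F->plug->F
Char 2 ('C'): step: R->7, L=0; C->plug->A->R->F->L->C->refl->D->L'->G->R'->H->plug->B
Char 3 ('C'): step: R->0, L->1 (L advanced); C->plug->A->R->B->L->G->refl->E->L'->G->R'->B->plug->H
Char 4 ('G'): step: R->1, L=1; G->plug->G->R->D->L->D->refl->C->L'->F->R'->A->plug->C
Char 5 ('C'): step: R->2, L=1; C->plug->A->R->B->L->G->refl->E->L'->G->R'->C->plug->A
Char 6 ('G'): step: R->3, L=1; G->plug->G->R->D->L->D->refl->C->L'->F->R'->B->plug->H
Char 7 ('A'): step: R->4, L=1; A->plug->C->R->B->L->G->refl->E->L'->G->R'->B->plug->H
Char 8 ('G'): step: R->5, L=1; G->plug->G->R->C->L->H->refl->F->L'->H->R'->C->plug->A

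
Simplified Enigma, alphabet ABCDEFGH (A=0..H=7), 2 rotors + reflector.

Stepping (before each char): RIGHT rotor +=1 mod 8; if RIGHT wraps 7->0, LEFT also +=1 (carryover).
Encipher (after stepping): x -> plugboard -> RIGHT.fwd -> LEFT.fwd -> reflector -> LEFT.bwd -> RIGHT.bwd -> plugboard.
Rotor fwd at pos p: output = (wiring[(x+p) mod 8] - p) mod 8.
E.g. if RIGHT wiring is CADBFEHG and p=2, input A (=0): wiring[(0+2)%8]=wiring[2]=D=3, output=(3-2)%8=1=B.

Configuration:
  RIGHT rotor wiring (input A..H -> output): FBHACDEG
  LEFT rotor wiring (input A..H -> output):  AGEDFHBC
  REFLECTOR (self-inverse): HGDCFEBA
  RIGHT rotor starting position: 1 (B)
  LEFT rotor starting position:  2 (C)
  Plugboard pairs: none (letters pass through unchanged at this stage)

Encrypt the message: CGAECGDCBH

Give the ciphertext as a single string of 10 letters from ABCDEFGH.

Answer: EDEHDHGFDC

Derivation:
Char 1 ('C'): step: R->2, L=2; C->plug->C->R->A->L->C->refl->D->L'->C->R'->E->plug->E
Char 2 ('G'): step: R->3, L=2; G->plug->G->R->G->L->G->refl->B->L'->B->R'->D->plug->D
Char 3 ('A'): step: R->4, L=2; A->plug->A->R->G->L->G->refl->B->L'->B->R'->E->plug->E
Char 4 ('E'): step: R->5, L=2; E->plug->E->R->E->L->H->refl->A->L'->F->R'->H->plug->H
Char 5 ('C'): step: R->6, L=2; C->plug->C->R->H->L->E->refl->F->L'->D->R'->D->plug->D
Char 6 ('G'): step: R->7, L=2; G->plug->G->R->E->L->H->refl->A->L'->F->R'->H->plug->H
Char 7 ('D'): step: R->0, L->3 (L advanced); D->plug->D->R->A->L->A->refl->H->L'->E->R'->G->plug->G
Char 8 ('C'): step: R->1, L=3; C->plug->C->R->H->L->B->refl->G->L'->D->R'->F->plug->F
Char 9 ('B'): step: R->2, L=3; B->plug->B->R->G->L->D->refl->C->L'->B->R'->D->plug->D
Char 10 ('H'): step: R->3, L=3; H->plug->H->R->E->L->H->refl->A->L'->A->R'->C->plug->C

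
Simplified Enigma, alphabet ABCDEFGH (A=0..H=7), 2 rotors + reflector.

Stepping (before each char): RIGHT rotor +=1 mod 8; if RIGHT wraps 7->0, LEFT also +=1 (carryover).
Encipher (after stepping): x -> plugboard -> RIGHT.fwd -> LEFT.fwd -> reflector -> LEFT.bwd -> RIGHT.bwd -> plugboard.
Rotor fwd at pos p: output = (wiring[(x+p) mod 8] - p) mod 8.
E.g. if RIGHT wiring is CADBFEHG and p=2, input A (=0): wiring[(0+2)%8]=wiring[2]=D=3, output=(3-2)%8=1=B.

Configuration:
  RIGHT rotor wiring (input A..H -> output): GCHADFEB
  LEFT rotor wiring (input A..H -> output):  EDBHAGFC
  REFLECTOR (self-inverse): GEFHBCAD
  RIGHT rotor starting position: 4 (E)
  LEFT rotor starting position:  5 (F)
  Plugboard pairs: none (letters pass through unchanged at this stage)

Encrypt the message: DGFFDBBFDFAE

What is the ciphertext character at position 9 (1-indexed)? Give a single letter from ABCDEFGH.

Char 1 ('D'): step: R->5, L=5; D->plug->D->R->B->L->A->refl->G->L'->E->R'->C->plug->C
Char 2 ('G'): step: R->6, L=5; G->plug->G->R->F->L->E->refl->B->L'->A->R'->C->plug->C
Char 3 ('F'): step: R->7, L=5; F->plug->F->R->E->L->G->refl->A->L'->B->R'->E->plug->E
Char 4 ('F'): step: R->0, L->6 (L advanced); F->plug->F->R->F->L->B->refl->E->L'->B->R'->H->plug->H
Char 5 ('D'): step: R->1, L=6; D->plug->D->R->C->L->G->refl->A->L'->H->R'->C->plug->C
Char 6 ('B'): step: R->2, L=6; B->plug->B->R->G->L->C->refl->F->L'->D->R'->D->plug->D
Char 7 ('B'): step: R->3, L=6; B->plug->B->R->A->L->H->refl->D->L'->E->R'->H->plug->H
Char 8 ('F'): step: R->4, L=6; F->plug->F->R->G->L->C->refl->F->L'->D->R'->G->plug->G
Char 9 ('D'): step: R->5, L=6; D->plug->D->R->B->L->E->refl->B->L'->F->R'->E->plug->E

E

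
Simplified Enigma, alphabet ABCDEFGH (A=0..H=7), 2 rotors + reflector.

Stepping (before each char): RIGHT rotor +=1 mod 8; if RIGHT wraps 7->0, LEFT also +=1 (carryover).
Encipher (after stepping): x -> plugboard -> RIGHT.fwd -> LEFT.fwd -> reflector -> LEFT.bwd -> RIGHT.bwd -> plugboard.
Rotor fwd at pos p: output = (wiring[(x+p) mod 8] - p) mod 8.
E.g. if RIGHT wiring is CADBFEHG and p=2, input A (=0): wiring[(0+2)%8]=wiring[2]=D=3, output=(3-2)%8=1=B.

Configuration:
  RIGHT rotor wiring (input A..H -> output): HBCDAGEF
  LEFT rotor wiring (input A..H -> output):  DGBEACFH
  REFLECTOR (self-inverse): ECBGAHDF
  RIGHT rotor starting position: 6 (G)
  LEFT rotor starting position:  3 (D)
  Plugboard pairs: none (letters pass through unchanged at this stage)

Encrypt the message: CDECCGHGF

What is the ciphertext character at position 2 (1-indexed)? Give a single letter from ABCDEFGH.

Char 1 ('C'): step: R->7, L=3; C->plug->C->R->C->L->H->refl->F->L'->B->R'->F->plug->F
Char 2 ('D'): step: R->0, L->4 (L advanced); D->plug->D->R->D->L->D->refl->G->L'->B->R'->B->plug->B

B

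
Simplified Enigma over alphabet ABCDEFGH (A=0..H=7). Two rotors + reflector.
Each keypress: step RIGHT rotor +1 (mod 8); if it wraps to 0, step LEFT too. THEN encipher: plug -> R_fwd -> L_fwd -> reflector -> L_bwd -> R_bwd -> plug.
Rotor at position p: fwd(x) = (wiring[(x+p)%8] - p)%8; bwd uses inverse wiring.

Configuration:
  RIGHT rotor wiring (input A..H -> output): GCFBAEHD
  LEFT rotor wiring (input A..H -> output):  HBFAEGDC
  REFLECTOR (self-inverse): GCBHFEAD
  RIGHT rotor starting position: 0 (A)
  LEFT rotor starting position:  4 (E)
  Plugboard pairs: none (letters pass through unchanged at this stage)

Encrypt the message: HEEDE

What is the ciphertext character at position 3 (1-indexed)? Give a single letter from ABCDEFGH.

Char 1 ('H'): step: R->1, L=4; H->plug->H->R->F->L->F->refl->E->L'->H->R'->D->plug->D
Char 2 ('E'): step: R->2, L=4; E->plug->E->R->F->L->F->refl->E->L'->H->R'->B->plug->B
Char 3 ('E'): step: R->3, L=4; E->plug->E->R->A->L->A->refl->G->L'->D->R'->F->plug->F

F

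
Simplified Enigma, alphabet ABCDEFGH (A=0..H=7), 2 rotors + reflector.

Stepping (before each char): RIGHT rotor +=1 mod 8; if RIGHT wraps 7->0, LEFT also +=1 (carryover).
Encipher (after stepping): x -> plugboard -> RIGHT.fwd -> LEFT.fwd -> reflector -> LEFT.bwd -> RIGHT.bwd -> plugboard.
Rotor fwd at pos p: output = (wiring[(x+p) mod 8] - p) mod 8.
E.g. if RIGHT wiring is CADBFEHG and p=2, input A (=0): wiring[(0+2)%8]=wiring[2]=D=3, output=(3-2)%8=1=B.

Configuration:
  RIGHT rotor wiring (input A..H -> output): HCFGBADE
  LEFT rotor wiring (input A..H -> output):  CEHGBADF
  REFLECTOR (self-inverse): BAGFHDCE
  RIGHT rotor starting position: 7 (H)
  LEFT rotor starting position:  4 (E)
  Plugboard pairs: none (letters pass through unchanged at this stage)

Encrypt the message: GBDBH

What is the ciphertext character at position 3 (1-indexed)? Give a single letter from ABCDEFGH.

Char 1 ('G'): step: R->0, L->5 (L advanced); G->plug->G->R->D->L->F->refl->D->L'->A->R'->F->plug->F
Char 2 ('B'): step: R->1, L=5; B->plug->B->R->E->L->H->refl->E->L'->H->R'->E->plug->E
Char 3 ('D'): step: R->2, L=5; D->plug->D->R->G->L->B->refl->A->L'->C->R'->F->plug->F

F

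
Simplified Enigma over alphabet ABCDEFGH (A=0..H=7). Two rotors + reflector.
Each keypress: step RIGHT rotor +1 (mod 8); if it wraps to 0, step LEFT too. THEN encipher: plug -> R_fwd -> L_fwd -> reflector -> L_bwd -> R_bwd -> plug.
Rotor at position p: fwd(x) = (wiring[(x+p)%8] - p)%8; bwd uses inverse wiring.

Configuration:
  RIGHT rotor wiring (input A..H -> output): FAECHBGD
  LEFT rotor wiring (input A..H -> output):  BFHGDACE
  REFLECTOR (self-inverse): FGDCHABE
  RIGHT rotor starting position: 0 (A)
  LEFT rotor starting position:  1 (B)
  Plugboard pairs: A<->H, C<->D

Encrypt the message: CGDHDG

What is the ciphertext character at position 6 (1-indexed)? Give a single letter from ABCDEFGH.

Char 1 ('C'): step: R->1, L=1; C->plug->D->R->G->L->D->refl->C->L'->D->R'->B->plug->B
Char 2 ('G'): step: R->2, L=1; G->plug->G->R->D->L->C->refl->D->L'->G->R'->H->plug->A
Char 3 ('D'): step: R->3, L=1; D->plug->C->R->G->L->D->refl->C->L'->D->R'->D->plug->C
Char 4 ('H'): step: R->4, L=1; H->plug->A->R->D->L->C->refl->D->L'->G->R'->H->plug->A
Char 5 ('D'): step: R->5, L=1; D->plug->C->R->G->L->D->refl->C->L'->D->R'->E->plug->E
Char 6 ('G'): step: R->6, L=1; G->plug->G->R->B->L->G->refl->B->L'->F->R'->B->plug->B

B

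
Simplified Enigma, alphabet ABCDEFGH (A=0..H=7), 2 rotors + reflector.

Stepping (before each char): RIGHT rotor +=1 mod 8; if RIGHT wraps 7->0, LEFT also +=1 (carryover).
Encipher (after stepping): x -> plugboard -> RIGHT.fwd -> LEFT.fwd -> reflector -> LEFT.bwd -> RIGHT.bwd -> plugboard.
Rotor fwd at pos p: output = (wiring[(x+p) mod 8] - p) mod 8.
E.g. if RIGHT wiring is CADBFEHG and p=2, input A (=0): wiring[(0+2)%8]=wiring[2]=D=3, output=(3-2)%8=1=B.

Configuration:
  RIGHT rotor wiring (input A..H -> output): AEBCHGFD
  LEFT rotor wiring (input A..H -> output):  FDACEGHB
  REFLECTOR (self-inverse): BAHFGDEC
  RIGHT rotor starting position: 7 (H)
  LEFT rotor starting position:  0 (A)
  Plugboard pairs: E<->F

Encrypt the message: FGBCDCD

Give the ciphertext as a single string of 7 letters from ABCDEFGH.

Answer: GDEBGHC

Derivation:
Char 1 ('F'): step: R->0, L->1 (L advanced); F->plug->E->R->H->L->E->refl->G->L'->F->R'->G->plug->G
Char 2 ('G'): step: R->1, L=1; G->plug->G->R->C->L->B->refl->A->L'->G->R'->D->plug->D
Char 3 ('B'): step: R->2, L=1; B->plug->B->R->A->L->C->refl->H->L'->B->R'->F->plug->E
Char 4 ('C'): step: R->3, L=1; C->plug->C->R->D->L->D->refl->F->L'->E->R'->B->plug->B
Char 5 ('D'): step: R->4, L=1; D->plug->D->R->H->L->E->refl->G->L'->F->R'->G->plug->G
Char 6 ('C'): step: R->5, L=1; C->plug->C->R->G->L->A->refl->B->L'->C->R'->H->plug->H
Char 7 ('D'): step: R->6, L=1; D->plug->D->R->G->L->A->refl->B->L'->C->R'->C->plug->C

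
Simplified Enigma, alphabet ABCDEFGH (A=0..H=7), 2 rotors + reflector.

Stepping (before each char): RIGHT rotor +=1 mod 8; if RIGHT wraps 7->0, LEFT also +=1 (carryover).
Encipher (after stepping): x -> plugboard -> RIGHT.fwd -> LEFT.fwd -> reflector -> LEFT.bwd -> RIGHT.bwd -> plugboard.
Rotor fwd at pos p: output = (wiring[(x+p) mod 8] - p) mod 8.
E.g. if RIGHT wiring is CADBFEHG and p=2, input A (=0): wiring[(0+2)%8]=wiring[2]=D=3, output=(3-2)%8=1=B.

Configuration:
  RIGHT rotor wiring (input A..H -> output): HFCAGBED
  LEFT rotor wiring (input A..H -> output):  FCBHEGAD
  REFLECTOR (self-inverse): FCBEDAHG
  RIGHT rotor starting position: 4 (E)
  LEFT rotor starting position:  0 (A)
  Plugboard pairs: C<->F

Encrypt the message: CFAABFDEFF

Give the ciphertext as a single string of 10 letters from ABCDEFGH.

Char 1 ('C'): step: R->5, L=0; C->plug->F->R->F->L->G->refl->H->L'->D->R'->G->plug->G
Char 2 ('F'): step: R->6, L=0; F->plug->C->R->B->L->C->refl->B->L'->C->R'->F->plug->C
Char 3 ('A'): step: R->7, L=0; A->plug->A->R->E->L->E->refl->D->L'->H->R'->F->plug->C
Char 4 ('A'): step: R->0, L->1 (L advanced); A->plug->A->R->H->L->E->refl->D->L'->D->R'->H->plug->H
Char 5 ('B'): step: R->1, L=1; B->plug->B->R->B->L->A->refl->F->L'->E->R'->A->plug->A
Char 6 ('F'): step: R->2, L=1; F->plug->C->R->E->L->F->refl->A->L'->B->R'->F->plug->C
Char 7 ('D'): step: R->3, L=1; D->plug->D->R->B->L->A->refl->F->L'->E->R'->F->plug->C
Char 8 ('E'): step: R->4, L=1; E->plug->E->R->D->L->D->refl->E->L'->H->R'->D->plug->D
Char 9 ('F'): step: R->5, L=1; F->plug->C->R->G->L->C->refl->B->L'->A->R'->E->plug->E
Char 10 ('F'): step: R->6, L=1; F->plug->C->R->B->L->A->refl->F->L'->E->R'->E->plug->E

Answer: GCCHACCDEE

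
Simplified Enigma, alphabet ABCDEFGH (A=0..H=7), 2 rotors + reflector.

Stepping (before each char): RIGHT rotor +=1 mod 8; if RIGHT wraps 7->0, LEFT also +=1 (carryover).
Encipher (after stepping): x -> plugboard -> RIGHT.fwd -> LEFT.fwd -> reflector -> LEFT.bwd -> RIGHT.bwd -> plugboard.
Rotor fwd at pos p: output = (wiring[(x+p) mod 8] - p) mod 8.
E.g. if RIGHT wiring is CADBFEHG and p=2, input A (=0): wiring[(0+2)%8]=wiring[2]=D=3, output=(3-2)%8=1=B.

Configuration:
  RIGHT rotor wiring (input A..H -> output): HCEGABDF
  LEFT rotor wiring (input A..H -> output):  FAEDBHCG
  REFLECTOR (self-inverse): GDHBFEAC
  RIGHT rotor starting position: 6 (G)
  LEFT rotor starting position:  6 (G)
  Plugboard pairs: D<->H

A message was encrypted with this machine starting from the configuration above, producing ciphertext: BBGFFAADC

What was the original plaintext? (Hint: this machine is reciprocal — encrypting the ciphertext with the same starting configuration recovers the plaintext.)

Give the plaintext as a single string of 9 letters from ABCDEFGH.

Char 1 ('B'): step: R->7, L=6; B->plug->B->R->A->L->E->refl->F->L'->F->R'->D->plug->H
Char 2 ('B'): step: R->0, L->7 (L advanced); B->plug->B->R->C->L->B->refl->D->L'->H->R'->A->plug->A
Char 3 ('G'): step: R->1, L=7; G->plug->G->R->E->L->E->refl->F->L'->D->R'->B->plug->B
Char 4 ('F'): step: R->2, L=7; F->plug->F->R->D->L->F->refl->E->L'->E->R'->B->plug->B
Char 5 ('F'): step: R->3, L=7; F->plug->F->R->E->L->E->refl->F->L'->D->R'->A->plug->A
Char 6 ('A'): step: R->4, L=7; A->plug->A->R->E->L->E->refl->F->L'->D->R'->E->plug->E
Char 7 ('A'): step: R->5, L=7; A->plug->A->R->E->L->E->refl->F->L'->D->R'->H->plug->D
Char 8 ('D'): step: R->6, L=7; D->plug->H->R->D->L->F->refl->E->L'->E->R'->D->plug->H
Char 9 ('C'): step: R->7, L=7; C->plug->C->R->D->L->F->refl->E->L'->E->R'->H->plug->D

Answer: HABBAEDHD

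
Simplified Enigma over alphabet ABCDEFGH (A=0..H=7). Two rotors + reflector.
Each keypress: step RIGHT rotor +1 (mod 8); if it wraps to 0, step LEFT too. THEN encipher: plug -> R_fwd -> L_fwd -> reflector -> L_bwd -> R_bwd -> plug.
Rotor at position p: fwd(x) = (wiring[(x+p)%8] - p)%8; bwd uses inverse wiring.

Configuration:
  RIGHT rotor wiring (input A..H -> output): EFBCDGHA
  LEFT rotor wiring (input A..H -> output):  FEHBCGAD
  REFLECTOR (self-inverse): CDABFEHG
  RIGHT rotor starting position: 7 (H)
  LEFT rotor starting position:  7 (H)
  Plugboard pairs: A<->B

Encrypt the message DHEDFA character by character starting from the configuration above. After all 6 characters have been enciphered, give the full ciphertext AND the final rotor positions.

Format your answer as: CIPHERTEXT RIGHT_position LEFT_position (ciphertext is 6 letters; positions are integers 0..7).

Char 1 ('D'): step: R->0, L->0 (L advanced); D->plug->D->R->C->L->H->refl->G->L'->F->R'->B->plug->A
Char 2 ('H'): step: R->1, L=0; H->plug->H->R->D->L->B->refl->D->L'->H->R'->G->plug->G
Char 3 ('E'): step: R->2, L=0; E->plug->E->R->F->L->G->refl->H->L'->C->R'->G->plug->G
Char 4 ('D'): step: R->3, L=0; D->plug->D->R->E->L->C->refl->A->L'->G->R'->H->plug->H
Char 5 ('F'): step: R->4, L=0; F->plug->F->R->B->L->E->refl->F->L'->A->R'->E->plug->E
Char 6 ('A'): step: R->5, L=0; A->plug->B->R->C->L->H->refl->G->L'->F->R'->G->plug->G
Final: ciphertext=AGGHEG, RIGHT=5, LEFT=0

Answer: AGGHEG 5 0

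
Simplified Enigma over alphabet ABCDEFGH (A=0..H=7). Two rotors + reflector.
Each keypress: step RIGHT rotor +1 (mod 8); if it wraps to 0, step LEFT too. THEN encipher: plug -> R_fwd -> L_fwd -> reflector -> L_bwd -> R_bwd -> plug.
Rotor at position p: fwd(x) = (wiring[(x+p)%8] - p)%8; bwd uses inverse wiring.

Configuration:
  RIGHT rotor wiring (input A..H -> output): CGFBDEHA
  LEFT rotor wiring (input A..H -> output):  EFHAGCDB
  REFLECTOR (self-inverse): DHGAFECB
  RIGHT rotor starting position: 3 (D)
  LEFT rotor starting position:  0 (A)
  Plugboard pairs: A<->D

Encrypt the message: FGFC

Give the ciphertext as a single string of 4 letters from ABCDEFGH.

Char 1 ('F'): step: R->4, L=0; F->plug->F->R->C->L->H->refl->B->L'->H->R'->A->plug->D
Char 2 ('G'): step: R->5, L=0; G->plug->G->R->E->L->G->refl->C->L'->F->R'->D->plug->A
Char 3 ('F'): step: R->6, L=0; F->plug->F->R->D->L->A->refl->D->L'->G->R'->H->plug->H
Char 4 ('C'): step: R->7, L=0; C->plug->C->R->H->L->B->refl->H->L'->C->R'->E->plug->E

Answer: DAHE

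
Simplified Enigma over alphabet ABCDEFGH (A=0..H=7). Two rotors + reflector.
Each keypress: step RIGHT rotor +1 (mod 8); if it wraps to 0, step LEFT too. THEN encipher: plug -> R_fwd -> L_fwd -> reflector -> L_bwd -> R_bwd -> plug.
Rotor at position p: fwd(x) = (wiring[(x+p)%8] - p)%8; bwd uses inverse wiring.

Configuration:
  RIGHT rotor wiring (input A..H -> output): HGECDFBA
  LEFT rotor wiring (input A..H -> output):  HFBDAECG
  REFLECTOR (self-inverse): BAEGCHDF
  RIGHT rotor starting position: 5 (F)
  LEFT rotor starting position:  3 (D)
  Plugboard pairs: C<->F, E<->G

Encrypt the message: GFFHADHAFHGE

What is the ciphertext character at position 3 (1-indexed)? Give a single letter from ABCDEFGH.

Char 1 ('G'): step: R->6, L=3; G->plug->E->R->G->L->C->refl->E->L'->F->R'->G->plug->E
Char 2 ('F'): step: R->7, L=3; F->plug->C->R->H->L->G->refl->D->L'->E->R'->F->plug->C
Char 3 ('F'): step: R->0, L->4 (L advanced); F->plug->C->R->E->L->D->refl->G->L'->C->R'->D->plug->D

D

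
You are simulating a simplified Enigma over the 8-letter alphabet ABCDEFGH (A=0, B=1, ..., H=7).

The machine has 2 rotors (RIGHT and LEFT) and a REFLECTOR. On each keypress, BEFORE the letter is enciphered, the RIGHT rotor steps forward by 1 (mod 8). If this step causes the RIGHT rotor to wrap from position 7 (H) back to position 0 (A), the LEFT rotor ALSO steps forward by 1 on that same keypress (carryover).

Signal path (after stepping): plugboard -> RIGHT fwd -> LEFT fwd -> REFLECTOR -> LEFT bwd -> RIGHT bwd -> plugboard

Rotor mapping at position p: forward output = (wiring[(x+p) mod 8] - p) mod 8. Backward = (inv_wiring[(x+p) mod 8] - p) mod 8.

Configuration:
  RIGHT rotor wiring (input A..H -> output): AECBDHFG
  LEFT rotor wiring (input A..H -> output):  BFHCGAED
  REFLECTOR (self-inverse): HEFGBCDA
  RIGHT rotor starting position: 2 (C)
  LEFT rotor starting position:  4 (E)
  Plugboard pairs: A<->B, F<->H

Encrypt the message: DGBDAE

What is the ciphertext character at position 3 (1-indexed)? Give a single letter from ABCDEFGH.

Char 1 ('D'): step: R->3, L=4; D->plug->D->R->C->L->A->refl->H->L'->D->R'->E->plug->E
Char 2 ('G'): step: R->4, L=4; G->plug->G->R->G->L->D->refl->G->L'->H->R'->A->plug->B
Char 3 ('B'): step: R->5, L=4; B->plug->A->R->C->L->A->refl->H->L'->D->R'->D->plug->D

D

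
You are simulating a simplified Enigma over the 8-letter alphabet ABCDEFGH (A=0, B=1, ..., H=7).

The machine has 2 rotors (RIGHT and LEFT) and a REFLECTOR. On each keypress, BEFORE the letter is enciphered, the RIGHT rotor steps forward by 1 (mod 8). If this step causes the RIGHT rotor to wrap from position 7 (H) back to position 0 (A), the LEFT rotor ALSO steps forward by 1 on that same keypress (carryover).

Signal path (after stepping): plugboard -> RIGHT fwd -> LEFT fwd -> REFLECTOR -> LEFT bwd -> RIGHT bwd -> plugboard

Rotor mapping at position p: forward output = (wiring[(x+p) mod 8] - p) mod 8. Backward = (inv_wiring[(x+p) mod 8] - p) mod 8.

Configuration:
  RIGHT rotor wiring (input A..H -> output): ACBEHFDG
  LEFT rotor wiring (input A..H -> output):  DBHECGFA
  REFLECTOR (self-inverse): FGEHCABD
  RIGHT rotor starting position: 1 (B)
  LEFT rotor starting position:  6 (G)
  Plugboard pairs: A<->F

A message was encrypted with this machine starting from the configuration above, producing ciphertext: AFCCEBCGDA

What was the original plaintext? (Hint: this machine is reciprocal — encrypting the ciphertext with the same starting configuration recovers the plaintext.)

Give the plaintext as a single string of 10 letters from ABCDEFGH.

Answer: CHDBBGBDAH

Derivation:
Char 1 ('A'): step: R->2, L=6; A->plug->F->R->E->L->B->refl->G->L'->F->R'->C->plug->C
Char 2 ('F'): step: R->3, L=6; F->plug->A->R->B->L->C->refl->E->L'->G->R'->H->plug->H
Char 3 ('C'): step: R->4, L=6; C->plug->C->R->H->L->A->refl->F->L'->C->R'->D->plug->D
Char 4 ('C'): step: R->5, L=6; C->plug->C->R->B->L->C->refl->E->L'->G->R'->B->plug->B
Char 5 ('E'): step: R->6, L=6; E->plug->E->R->D->L->D->refl->H->L'->A->R'->B->plug->B
Char 6 ('B'): step: R->7, L=6; B->plug->B->R->B->L->C->refl->E->L'->G->R'->G->plug->G
Char 7 ('C'): step: R->0, L->7 (L advanced); C->plug->C->R->B->L->E->refl->C->L'->C->R'->B->plug->B
Char 8 ('G'): step: R->1, L=7; G->plug->G->R->F->L->D->refl->H->L'->G->R'->D->plug->D
Char 9 ('D'): step: R->2, L=7; D->plug->D->R->D->L->A->refl->F->L'->E->R'->F->plug->A
Char 10 ('A'): step: R->3, L=7; A->plug->F->R->F->L->D->refl->H->L'->G->R'->H->plug->H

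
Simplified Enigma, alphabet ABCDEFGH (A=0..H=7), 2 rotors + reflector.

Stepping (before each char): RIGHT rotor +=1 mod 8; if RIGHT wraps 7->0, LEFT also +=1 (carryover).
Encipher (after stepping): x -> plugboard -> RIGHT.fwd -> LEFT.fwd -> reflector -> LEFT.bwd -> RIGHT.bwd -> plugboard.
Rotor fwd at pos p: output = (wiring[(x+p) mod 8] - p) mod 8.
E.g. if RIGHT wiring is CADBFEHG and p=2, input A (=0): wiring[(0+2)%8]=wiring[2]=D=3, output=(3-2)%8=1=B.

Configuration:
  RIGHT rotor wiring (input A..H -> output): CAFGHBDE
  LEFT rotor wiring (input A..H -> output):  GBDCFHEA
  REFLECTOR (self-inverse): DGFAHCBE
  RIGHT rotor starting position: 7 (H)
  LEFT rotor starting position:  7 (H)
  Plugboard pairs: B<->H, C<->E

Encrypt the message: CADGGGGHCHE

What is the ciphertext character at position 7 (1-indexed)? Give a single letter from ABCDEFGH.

Char 1 ('C'): step: R->0, L->0 (L advanced); C->plug->E->R->H->L->A->refl->D->L'->C->R'->A->plug->A
Char 2 ('A'): step: R->1, L=0; A->plug->A->R->H->L->A->refl->D->L'->C->R'->F->plug->F
Char 3 ('D'): step: R->2, L=0; D->plug->D->R->H->L->A->refl->D->L'->C->R'->F->plug->F
Char 4 ('G'): step: R->3, L=0; G->plug->G->R->F->L->H->refl->E->L'->G->R'->C->plug->E
Char 5 ('G'): step: R->4, L=0; G->plug->G->R->B->L->B->refl->G->L'->A->R'->D->plug->D
Char 6 ('G'): step: R->5, L=0; G->plug->G->R->B->L->B->refl->G->L'->A->R'->F->plug->F
Char 7 ('G'): step: R->6, L=0; G->plug->G->R->B->L->B->refl->G->L'->A->R'->F->plug->F

F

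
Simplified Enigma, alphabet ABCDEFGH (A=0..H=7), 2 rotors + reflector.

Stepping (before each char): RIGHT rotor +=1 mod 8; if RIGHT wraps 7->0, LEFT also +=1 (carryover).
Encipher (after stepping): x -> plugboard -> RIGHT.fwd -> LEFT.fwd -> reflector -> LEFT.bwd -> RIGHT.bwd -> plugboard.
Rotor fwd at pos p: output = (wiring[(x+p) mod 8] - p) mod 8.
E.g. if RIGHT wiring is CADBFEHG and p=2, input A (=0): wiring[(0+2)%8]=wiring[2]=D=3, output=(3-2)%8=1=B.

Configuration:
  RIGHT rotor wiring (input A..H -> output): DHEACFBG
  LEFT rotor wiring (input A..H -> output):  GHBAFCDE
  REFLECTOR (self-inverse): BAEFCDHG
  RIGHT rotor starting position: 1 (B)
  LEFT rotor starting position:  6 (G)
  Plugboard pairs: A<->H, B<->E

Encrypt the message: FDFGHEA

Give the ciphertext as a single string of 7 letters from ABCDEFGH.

Char 1 ('F'): step: R->2, L=6; F->plug->F->R->E->L->D->refl->F->L'->A->R'->C->plug->C
Char 2 ('D'): step: R->3, L=6; D->plug->D->R->G->L->H->refl->G->L'->B->R'->H->plug->A
Char 3 ('F'): step: R->4, L=6; F->plug->F->R->D->L->B->refl->A->L'->C->R'->D->plug->D
Char 4 ('G'): step: R->5, L=6; G->plug->G->R->D->L->B->refl->A->L'->C->R'->E->plug->B
Char 5 ('H'): step: R->6, L=6; H->plug->A->R->D->L->B->refl->A->L'->C->R'->F->plug->F
Char 6 ('E'): step: R->7, L=6; E->plug->B->R->E->L->D->refl->F->L'->A->R'->C->plug->C
Char 7 ('A'): step: R->0, L->7 (L advanced); A->plug->H->R->G->L->D->refl->F->L'->A->R'->D->plug->D

Answer: CADBFCD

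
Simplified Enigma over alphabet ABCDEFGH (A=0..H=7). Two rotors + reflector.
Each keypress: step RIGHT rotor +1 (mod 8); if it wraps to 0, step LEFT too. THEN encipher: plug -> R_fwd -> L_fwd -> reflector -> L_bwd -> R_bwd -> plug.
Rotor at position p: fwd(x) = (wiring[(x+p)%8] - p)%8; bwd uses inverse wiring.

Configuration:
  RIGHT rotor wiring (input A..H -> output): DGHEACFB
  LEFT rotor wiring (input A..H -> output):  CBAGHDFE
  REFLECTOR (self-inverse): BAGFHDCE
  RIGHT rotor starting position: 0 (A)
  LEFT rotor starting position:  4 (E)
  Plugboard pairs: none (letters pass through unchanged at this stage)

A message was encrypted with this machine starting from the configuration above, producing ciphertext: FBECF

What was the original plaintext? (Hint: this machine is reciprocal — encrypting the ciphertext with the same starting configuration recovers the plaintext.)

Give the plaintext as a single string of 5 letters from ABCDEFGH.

Char 1 ('F'): step: R->1, L=4; F->plug->F->R->E->L->G->refl->C->L'->H->R'->D->plug->D
Char 2 ('B'): step: R->2, L=4; B->plug->B->R->C->L->B->refl->A->L'->D->R'->E->plug->E
Char 3 ('E'): step: R->3, L=4; E->plug->E->R->G->L->E->refl->H->L'->B->R'->A->plug->A
Char 4 ('C'): step: R->4, L=4; C->plug->C->R->B->L->H->refl->E->L'->G->R'->B->plug->B
Char 5 ('F'): step: R->5, L=4; F->plug->F->R->C->L->B->refl->A->L'->D->R'->H->plug->H

Answer: DEABH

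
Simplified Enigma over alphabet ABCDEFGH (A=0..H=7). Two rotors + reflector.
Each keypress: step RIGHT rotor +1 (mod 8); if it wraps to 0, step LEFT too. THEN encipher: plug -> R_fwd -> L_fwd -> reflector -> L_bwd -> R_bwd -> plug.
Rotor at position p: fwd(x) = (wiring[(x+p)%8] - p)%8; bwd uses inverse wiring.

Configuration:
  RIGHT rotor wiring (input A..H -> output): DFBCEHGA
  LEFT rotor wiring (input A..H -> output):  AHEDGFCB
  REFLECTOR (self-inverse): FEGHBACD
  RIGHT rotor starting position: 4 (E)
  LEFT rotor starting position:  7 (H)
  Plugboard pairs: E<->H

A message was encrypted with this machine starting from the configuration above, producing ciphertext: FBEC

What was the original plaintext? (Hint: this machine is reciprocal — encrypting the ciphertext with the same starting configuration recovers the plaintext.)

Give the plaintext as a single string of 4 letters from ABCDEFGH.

Char 1 ('F'): step: R->5, L=7; F->plug->F->R->E->L->E->refl->B->L'->B->R'->B->plug->B
Char 2 ('B'): step: R->6, L=7; B->plug->B->R->C->L->A->refl->F->L'->D->R'->E->plug->H
Char 3 ('E'): step: R->7, L=7; E->plug->H->R->H->L->D->refl->H->L'->F->R'->F->plug->F
Char 4 ('C'): step: R->0, L->0 (L advanced); C->plug->C->R->B->L->H->refl->D->L'->D->R'->A->plug->A

Answer: BHFA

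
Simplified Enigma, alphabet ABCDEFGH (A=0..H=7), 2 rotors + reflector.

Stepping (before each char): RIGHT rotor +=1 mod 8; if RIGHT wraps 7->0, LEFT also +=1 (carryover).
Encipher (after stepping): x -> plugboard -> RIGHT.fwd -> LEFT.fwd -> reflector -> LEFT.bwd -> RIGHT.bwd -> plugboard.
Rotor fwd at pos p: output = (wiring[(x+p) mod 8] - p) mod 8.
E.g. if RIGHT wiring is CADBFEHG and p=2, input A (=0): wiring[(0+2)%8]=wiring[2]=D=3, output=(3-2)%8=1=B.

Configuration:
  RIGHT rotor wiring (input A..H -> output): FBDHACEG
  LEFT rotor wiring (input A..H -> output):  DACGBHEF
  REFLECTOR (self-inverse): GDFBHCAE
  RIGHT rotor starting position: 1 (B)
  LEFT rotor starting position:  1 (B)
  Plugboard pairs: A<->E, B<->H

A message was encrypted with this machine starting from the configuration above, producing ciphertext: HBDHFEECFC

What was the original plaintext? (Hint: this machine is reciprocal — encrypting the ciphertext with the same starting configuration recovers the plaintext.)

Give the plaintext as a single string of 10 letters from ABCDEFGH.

Answer: EGGGACBGGB

Derivation:
Char 1 ('H'): step: R->2, L=1; H->plug->B->R->F->L->D->refl->B->L'->B->R'->A->plug->E
Char 2 ('B'): step: R->3, L=1; B->plug->H->R->A->L->H->refl->E->L'->G->R'->G->plug->G
Char 3 ('D'): step: R->4, L=1; D->plug->D->R->C->L->F->refl->C->L'->H->R'->G->plug->G
Char 4 ('H'): step: R->5, L=1; H->plug->B->R->H->L->C->refl->F->L'->C->R'->G->plug->G
Char 5 ('F'): step: R->6, L=1; F->plug->F->R->B->L->B->refl->D->L'->F->R'->E->plug->A
Char 6 ('E'): step: R->7, L=1; E->plug->A->R->H->L->C->refl->F->L'->C->R'->C->plug->C
Char 7 ('E'): step: R->0, L->2 (L advanced); E->plug->A->R->F->L->D->refl->B->L'->G->R'->H->plug->B
Char 8 ('C'): step: R->1, L=2; C->plug->C->R->G->L->B->refl->D->L'->F->R'->G->plug->G
Char 9 ('F'): step: R->2, L=2; F->plug->F->R->E->L->C->refl->F->L'->D->R'->G->plug->G
Char 10 ('C'): step: R->3, L=2; C->plug->C->R->H->L->G->refl->A->L'->A->R'->H->plug->B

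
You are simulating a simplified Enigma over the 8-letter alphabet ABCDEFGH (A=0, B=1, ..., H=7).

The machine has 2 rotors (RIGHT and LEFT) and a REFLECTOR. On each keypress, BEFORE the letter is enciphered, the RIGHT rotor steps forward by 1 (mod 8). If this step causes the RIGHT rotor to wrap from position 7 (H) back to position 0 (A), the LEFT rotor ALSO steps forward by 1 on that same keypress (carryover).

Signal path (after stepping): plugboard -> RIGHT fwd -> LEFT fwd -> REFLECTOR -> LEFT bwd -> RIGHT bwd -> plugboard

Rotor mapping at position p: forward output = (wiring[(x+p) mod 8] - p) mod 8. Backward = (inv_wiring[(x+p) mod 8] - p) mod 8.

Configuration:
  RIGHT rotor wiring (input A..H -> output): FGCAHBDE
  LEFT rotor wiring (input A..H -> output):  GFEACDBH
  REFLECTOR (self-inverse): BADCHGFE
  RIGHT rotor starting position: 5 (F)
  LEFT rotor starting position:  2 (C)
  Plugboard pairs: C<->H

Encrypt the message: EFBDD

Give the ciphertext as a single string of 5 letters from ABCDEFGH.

Char 1 ('E'): step: R->6, L=2; E->plug->E->R->E->L->H->refl->E->L'->G->R'->B->plug->B
Char 2 ('F'): step: R->7, L=2; F->plug->F->R->A->L->C->refl->D->L'->H->R'->C->plug->H
Char 3 ('B'): step: R->0, L->3 (L advanced); B->plug->B->R->G->L->C->refl->D->L'->F->R'->A->plug->A
Char 4 ('D'): step: R->1, L=3; D->plug->D->R->G->L->C->refl->D->L'->F->R'->A->plug->A
Char 5 ('D'): step: R->2, L=3; D->plug->D->R->H->L->B->refl->A->L'->C->R'->F->plug->F

Answer: BHAAF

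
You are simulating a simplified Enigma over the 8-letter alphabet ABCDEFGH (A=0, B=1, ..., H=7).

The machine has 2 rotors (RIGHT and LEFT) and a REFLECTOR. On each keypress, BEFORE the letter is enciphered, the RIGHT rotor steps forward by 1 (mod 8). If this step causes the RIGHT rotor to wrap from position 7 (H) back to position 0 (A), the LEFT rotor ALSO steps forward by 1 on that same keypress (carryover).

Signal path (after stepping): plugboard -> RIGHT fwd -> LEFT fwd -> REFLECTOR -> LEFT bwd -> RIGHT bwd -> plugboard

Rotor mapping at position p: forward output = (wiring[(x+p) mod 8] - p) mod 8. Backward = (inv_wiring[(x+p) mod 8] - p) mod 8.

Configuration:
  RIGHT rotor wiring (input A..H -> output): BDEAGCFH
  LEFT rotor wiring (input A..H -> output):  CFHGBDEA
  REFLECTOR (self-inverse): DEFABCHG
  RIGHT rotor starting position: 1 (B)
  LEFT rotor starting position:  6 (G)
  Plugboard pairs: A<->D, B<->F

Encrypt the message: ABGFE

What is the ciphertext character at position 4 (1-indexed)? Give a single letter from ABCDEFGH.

Char 1 ('A'): step: R->2, L=6; A->plug->D->R->A->L->G->refl->H->L'->D->R'->E->plug->E
Char 2 ('B'): step: R->3, L=6; B->plug->F->R->G->L->D->refl->A->L'->F->R'->A->plug->D
Char 3 ('G'): step: R->4, L=6; G->plug->G->R->A->L->G->refl->H->L'->D->R'->D->plug->A
Char 4 ('F'): step: R->5, L=6; F->plug->B->R->A->L->G->refl->H->L'->D->R'->G->plug->G

G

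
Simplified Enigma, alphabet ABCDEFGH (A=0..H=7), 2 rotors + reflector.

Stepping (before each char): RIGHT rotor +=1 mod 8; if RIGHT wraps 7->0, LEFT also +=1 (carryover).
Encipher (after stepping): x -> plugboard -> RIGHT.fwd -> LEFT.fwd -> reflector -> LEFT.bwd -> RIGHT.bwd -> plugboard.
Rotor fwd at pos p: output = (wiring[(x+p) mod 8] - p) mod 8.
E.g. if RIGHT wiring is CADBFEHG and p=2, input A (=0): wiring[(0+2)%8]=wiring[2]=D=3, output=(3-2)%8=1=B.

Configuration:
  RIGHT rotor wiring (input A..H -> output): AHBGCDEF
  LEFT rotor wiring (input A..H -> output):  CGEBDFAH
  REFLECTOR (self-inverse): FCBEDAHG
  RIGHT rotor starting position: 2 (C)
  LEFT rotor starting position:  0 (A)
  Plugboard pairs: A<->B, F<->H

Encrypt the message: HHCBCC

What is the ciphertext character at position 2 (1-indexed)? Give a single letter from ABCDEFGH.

Char 1 ('H'): step: R->3, L=0; H->plug->F->R->F->L->F->refl->A->L'->G->R'->H->plug->F
Char 2 ('H'): step: R->4, L=0; H->plug->F->R->D->L->B->refl->C->L'->A->R'->C->plug->C

C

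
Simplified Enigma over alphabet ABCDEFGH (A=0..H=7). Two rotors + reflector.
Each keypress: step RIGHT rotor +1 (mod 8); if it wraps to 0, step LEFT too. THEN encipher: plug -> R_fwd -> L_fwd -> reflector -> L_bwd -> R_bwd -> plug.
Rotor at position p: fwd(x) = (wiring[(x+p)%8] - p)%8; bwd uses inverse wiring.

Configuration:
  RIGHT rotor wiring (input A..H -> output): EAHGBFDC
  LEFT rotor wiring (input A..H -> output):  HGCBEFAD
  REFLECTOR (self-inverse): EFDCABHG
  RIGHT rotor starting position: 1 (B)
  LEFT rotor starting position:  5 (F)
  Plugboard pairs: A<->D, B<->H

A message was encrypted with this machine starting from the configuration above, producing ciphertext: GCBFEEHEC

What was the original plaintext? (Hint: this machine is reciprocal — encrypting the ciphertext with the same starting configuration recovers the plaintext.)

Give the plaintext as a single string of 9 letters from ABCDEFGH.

Char 1 ('G'): step: R->2, L=5; G->plug->G->R->C->L->G->refl->H->L'->H->R'->C->plug->C
Char 2 ('C'): step: R->3, L=5; C->plug->C->R->C->L->G->refl->H->L'->H->R'->E->plug->E
Char 3 ('B'): step: R->4, L=5; B->plug->H->R->C->L->G->refl->H->L'->H->R'->C->plug->C
Char 4 ('F'): step: R->5, L=5; F->plug->F->R->C->L->G->refl->H->L'->H->R'->D->plug->A
Char 5 ('E'): step: R->6, L=5; E->plug->E->R->B->L->D->refl->C->L'->D->R'->G->plug->G
Char 6 ('E'): step: R->7, L=5; E->plug->E->R->H->L->H->refl->G->L'->C->R'->F->plug->F
Char 7 ('H'): step: R->0, L->6 (L advanced); H->plug->B->R->A->L->C->refl->D->L'->F->R'->F->plug->F
Char 8 ('E'): step: R->1, L=6; E->plug->E->R->E->L->E->refl->A->L'->D->R'->H->plug->B
Char 9 ('C'): step: R->2, L=6; C->plug->C->R->H->L->H->refl->G->L'->G->R'->H->plug->B

Answer: CECAGFFBB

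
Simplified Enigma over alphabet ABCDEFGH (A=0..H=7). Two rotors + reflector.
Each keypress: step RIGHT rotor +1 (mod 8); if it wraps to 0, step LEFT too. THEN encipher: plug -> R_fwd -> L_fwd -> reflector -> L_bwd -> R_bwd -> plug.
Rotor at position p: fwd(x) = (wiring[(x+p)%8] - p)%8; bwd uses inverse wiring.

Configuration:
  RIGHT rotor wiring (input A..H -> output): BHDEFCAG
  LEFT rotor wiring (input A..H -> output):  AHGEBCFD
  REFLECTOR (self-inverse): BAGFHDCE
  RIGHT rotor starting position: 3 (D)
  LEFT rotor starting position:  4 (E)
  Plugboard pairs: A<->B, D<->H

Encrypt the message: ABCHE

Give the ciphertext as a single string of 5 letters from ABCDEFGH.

Answer: BDDGB

Derivation:
Char 1 ('A'): step: R->4, L=4; A->plug->B->R->G->L->C->refl->G->L'->B->R'->A->plug->B
Char 2 ('B'): step: R->5, L=4; B->plug->A->R->F->L->D->refl->F->L'->A->R'->H->plug->D
Char 3 ('C'): step: R->6, L=4; C->plug->C->R->D->L->H->refl->E->L'->E->R'->H->plug->D
Char 4 ('H'): step: R->7, L=4; H->plug->D->R->E->L->E->refl->H->L'->D->R'->G->plug->G
Char 5 ('E'): step: R->0, L->5 (L advanced); E->plug->E->R->F->L->B->refl->A->L'->B->R'->A->plug->B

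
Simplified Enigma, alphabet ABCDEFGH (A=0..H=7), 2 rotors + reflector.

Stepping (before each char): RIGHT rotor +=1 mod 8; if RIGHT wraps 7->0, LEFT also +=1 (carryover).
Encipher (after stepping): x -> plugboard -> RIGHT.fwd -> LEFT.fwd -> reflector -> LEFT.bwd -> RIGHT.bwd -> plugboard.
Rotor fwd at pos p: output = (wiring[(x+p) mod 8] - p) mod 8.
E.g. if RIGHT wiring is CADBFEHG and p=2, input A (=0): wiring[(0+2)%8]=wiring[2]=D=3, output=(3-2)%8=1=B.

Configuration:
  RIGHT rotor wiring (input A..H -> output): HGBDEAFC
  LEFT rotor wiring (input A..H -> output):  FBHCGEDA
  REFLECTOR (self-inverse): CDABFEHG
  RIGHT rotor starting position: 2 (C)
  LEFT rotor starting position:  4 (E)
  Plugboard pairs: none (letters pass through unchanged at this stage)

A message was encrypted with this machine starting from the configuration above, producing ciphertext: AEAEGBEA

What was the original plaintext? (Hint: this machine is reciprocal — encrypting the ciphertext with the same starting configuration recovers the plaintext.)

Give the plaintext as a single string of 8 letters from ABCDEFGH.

Char 1 ('A'): step: R->3, L=4; A->plug->A->R->A->L->C->refl->A->L'->B->R'->B->plug->B
Char 2 ('E'): step: R->4, L=4; E->plug->E->R->D->L->E->refl->F->L'->F->R'->G->plug->G
Char 3 ('A'): step: R->5, L=4; A->plug->A->R->D->L->E->refl->F->L'->F->R'->C->plug->C
Char 4 ('E'): step: R->6, L=4; E->plug->E->R->D->L->E->refl->F->L'->F->R'->F->plug->F
Char 5 ('G'): step: R->7, L=4; G->plug->G->R->B->L->A->refl->C->L'->A->R'->B->plug->B
Char 6 ('B'): step: R->0, L->5 (L advanced); B->plug->B->R->G->L->F->refl->E->L'->E->R'->E->plug->E
Char 7 ('E'): step: R->1, L=5; E->plug->E->R->H->L->B->refl->D->L'->C->R'->C->plug->C
Char 8 ('A'): step: R->2, L=5; A->plug->A->R->H->L->B->refl->D->L'->C->R'->C->plug->C

Answer: BGCFBECC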